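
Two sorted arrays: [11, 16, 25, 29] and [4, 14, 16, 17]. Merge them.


Compare heads, take smaller each step.
Merged: [4, 11, 14, 16, 16, 17, 25, 29]


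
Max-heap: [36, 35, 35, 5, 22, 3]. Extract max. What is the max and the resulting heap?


Max = 36
Replace root with last, heapify down
Resulting heap: [35, 22, 35, 5, 3]


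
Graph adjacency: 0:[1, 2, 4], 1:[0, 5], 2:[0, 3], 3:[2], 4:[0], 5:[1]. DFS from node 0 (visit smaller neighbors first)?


DFS stack-based: start with [0]
Visit order: [0, 1, 5, 2, 3, 4]


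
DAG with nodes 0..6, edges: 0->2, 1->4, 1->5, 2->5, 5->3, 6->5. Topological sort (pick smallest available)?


Kahn's algorithm, process smallest node first
Order: [0, 1, 2, 4, 6, 5, 3]


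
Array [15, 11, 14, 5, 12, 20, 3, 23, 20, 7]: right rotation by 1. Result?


Right rotate by 1: [7, 15, 11, 14, 5, 12, 20, 3, 23, 20]


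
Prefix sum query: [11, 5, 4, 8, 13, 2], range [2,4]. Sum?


Prefix sums: [0, 11, 16, 20, 28, 41, 43]
Sum[2..4] = prefix[5] - prefix[2] = 41 - 16 = 25


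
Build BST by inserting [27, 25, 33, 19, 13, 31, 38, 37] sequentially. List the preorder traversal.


Root = 27; build tree by BST insertion.
Preorder traversal: [27, 25, 19, 13, 33, 31, 38, 37]


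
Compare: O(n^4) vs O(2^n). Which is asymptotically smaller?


quartic grows slower than exponential
O(n^4) is asymptotically smaller; O(2^n) grows faster


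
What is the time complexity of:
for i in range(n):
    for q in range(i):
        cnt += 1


Per nesting level: O(n) * O(n) [triangular over i] = O(n^2)
Complexity: O(n^2)


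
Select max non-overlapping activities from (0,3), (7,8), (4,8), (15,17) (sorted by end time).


Greedy: pick earliest-ending, then skip overlaps.
Selected (3 activities): [(0, 3), (7, 8), (15, 17)]


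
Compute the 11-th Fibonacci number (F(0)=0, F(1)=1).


F(n)=F(n-1)+F(n-2)
...F(9)=34, F(10)=55, F(11)=89


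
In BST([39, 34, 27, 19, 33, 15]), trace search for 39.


BST root = 39
Search for 39: compare at each node
Path: [39]


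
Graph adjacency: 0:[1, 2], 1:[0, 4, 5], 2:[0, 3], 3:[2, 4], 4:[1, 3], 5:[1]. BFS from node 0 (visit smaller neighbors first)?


BFS queue: start with [0]
Visit order: [0, 1, 2, 4, 5, 3]


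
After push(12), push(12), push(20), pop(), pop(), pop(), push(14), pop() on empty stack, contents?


push(12) -> [12]
push(12) -> [12, 12]
push(20) -> [12, 12, 20]
pop() returns 20 -> [12, 12]
pop() returns 12 -> [12]
pop() returns 12 -> []
push(14) -> [14]
pop() returns 14 -> []
Final stack (bottom to top): []


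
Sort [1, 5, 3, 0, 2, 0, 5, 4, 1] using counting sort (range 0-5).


Count array: [2, 2, 1, 1, 1, 2]
Reconstruct: [0, 0, 1, 1, 2, 3, 4, 5, 5]


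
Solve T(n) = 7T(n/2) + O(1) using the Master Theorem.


a=7, b=2, c=0. log_2(7)=2.807 > c=0. Case 1: O(n^log_b(a)) = O(n^2.807)
Complexity: O(n^2.807)


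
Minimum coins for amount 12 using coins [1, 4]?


dp[0]=0; dp[i]=1+min(dp[i-c] for c in coins)
...dp[7]=4, dp[8]=2, dp[9]=3, dp[10]=4, dp[11]=5, dp[12]=3
Minimum coins for 12 = 3


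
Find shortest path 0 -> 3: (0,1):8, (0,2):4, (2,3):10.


Dijkstra from 0:
Distances: {0: 0, 1: 8, 2: 4, 3: 14}
Shortest distance to 3 = 14, path = [0, 2, 3]


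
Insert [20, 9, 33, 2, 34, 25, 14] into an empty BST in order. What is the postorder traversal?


Root = 20; build tree by BST insertion.
Postorder traversal: [2, 14, 9, 25, 34, 33, 20]


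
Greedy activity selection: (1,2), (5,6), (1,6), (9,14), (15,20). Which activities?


Greedy: pick earliest-ending, then skip overlaps.
Selected (4 activities): [(1, 2), (5, 6), (9, 14), (15, 20)]


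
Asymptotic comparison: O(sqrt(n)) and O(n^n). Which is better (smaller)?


sublinear grows slower than n^n
O(sqrt(n)) is asymptotically smaller; O(n^n) grows faster


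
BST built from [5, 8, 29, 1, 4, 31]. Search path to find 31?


BST root = 5
Search for 31: compare at each node
Path: [5, 8, 29, 31]


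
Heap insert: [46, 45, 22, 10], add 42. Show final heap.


Append 42: [46, 45, 22, 10, 42]
Bubble up: no swaps needed
Result: [46, 45, 22, 10, 42]


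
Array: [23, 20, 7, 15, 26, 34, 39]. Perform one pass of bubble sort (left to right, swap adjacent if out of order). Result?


After one pass: [20, 7, 15, 23, 26, 34, 39]


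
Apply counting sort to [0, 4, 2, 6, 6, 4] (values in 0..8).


Count array: [1, 0, 1, 0, 2, 0, 2, 0, 0]
Reconstruct: [0, 2, 4, 4, 6, 6]


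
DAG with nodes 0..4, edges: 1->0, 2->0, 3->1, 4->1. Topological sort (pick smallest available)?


Kahn's algorithm, process smallest node first
Order: [2, 3, 4, 1, 0]


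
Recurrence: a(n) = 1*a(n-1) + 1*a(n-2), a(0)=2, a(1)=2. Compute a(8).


Build bottom-up:
...a(6)=26, a(7)=42, a(8)=1*42+1*26=68


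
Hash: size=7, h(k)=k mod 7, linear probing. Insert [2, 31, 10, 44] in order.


Insertions: 2->slot 2; 31->slot 3; 10->slot 4; 44->slot 5
Table: [None, None, 2, 31, 10, 44, None]


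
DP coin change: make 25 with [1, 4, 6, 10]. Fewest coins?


dp[0]=0; dp[i]=1+min(dp[i-c] for c in coins)
...dp[20]=2, dp[21]=3, dp[22]=3, dp[23]=4, dp[24]=3, dp[25]=4
Minimum coins for 25 = 4


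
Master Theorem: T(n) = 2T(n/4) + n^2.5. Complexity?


a=2, b=4, c=2.5. log_4(2)=0.5 < c=2.5. Case 3: O(n^c) = O(n^2.500)
Complexity: O(n^2.500)


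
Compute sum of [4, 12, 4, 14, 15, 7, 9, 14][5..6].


Prefix sums: [0, 4, 16, 20, 34, 49, 56, 65, 79]
Sum[5..6] = prefix[7] - prefix[5] = 65 - 49 = 16


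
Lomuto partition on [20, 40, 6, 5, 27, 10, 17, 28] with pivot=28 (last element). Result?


Elements <= 28 go left of pivot.
Result: [20, 6, 5, 27, 10, 17, 28, 40], pivot at index 6


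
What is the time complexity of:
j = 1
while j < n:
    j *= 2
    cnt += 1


Per nesting level: O(log n) = O(log n)
Complexity: O(log n)


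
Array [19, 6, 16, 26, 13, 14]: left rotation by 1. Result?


Left rotate by 1: [6, 16, 26, 13, 14, 19]


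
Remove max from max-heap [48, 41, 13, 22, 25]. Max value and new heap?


Max = 48
Replace root with last, heapify down
Resulting heap: [41, 25, 13, 22]


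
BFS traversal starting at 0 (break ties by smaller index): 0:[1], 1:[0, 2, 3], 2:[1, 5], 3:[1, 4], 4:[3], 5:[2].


BFS queue: start with [0]
Visit order: [0, 1, 2, 3, 5, 4]


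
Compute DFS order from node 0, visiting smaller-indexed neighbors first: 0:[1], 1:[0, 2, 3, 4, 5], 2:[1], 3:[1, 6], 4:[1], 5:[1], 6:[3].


DFS stack-based: start with [0]
Visit order: [0, 1, 2, 3, 6, 4, 5]


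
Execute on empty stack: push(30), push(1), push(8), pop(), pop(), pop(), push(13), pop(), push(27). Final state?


push(30) -> [30]
push(1) -> [30, 1]
push(8) -> [30, 1, 8]
pop() returns 8 -> [30, 1]
pop() returns 1 -> [30]
pop() returns 30 -> []
push(13) -> [13]
pop() returns 13 -> []
push(27) -> [27]
Final stack (bottom to top): [27]


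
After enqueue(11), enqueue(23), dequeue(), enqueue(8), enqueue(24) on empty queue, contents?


enqueue(11) -> [11]
enqueue(23) -> [11, 23]
dequeue() returns 11 -> [23]
enqueue(8) -> [23, 8]
enqueue(24) -> [23, 8, 24]
Final queue (front to back): [23, 8, 24]


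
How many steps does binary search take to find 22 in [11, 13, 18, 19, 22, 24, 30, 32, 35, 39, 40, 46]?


Search for 22:
[0,11] mid=5 arr[5]=24
[0,4] mid=2 arr[2]=18
[3,4] mid=3 arr[3]=19
[4,4] mid=4 arr[4]=22
Total: 4 comparisons


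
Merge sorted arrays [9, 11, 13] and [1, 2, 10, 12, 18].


Compare heads, take smaller each step.
Merged: [1, 2, 9, 10, 11, 12, 13, 18]


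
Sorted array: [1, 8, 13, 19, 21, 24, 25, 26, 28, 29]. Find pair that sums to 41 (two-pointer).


Two pointers: lo=0, hi=9
Found pair: (13, 28) summing to 41


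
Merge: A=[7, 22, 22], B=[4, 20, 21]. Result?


Compare heads, take smaller each step.
Merged: [4, 7, 20, 21, 22, 22]


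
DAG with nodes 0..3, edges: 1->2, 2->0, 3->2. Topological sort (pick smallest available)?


Kahn's algorithm, process smallest node first
Order: [1, 3, 2, 0]


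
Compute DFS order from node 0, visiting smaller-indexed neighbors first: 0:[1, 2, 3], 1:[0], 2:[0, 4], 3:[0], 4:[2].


DFS stack-based: start with [0]
Visit order: [0, 1, 2, 4, 3]


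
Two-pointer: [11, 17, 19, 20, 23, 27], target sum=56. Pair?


Two pointers: lo=0, hi=5
No pair sums to 56


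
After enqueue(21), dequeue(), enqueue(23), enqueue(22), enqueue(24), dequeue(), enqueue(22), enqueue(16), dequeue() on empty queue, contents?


enqueue(21) -> [21]
dequeue() returns 21 -> []
enqueue(23) -> [23]
enqueue(22) -> [23, 22]
enqueue(24) -> [23, 22, 24]
dequeue() returns 23 -> [22, 24]
enqueue(22) -> [22, 24, 22]
enqueue(16) -> [22, 24, 22, 16]
dequeue() returns 22 -> [24, 22, 16]
Final queue (front to back): [24, 22, 16]


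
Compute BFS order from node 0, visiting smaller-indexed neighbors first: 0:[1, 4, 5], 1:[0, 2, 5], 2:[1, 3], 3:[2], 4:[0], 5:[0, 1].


BFS queue: start with [0]
Visit order: [0, 1, 4, 5, 2, 3]


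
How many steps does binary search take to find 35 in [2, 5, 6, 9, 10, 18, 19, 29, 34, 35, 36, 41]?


Search for 35:
[0,11] mid=5 arr[5]=18
[6,11] mid=8 arr[8]=34
[9,11] mid=10 arr[10]=36
[9,9] mid=9 arr[9]=35
Total: 4 comparisons


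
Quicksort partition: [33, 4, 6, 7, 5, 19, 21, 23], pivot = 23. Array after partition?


Elements <= 23 go left of pivot.
Result: [4, 6, 7, 5, 19, 21, 23, 33], pivot at index 6


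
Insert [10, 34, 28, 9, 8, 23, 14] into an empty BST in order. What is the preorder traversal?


Root = 10; build tree by BST insertion.
Preorder traversal: [10, 9, 8, 34, 28, 23, 14]


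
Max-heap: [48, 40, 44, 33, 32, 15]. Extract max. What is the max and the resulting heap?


Max = 48
Replace root with last, heapify down
Resulting heap: [44, 40, 15, 33, 32]


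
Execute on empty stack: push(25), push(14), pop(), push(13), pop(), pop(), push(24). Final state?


push(25) -> [25]
push(14) -> [25, 14]
pop() returns 14 -> [25]
push(13) -> [25, 13]
pop() returns 13 -> [25]
pop() returns 25 -> []
push(24) -> [24]
Final stack (bottom to top): [24]


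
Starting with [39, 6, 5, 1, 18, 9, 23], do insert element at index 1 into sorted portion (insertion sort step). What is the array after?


After one pass: [6, 39, 5, 1, 18, 9, 23]


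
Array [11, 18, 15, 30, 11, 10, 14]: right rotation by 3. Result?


Right rotate by 3: [11, 10, 14, 11, 18, 15, 30]


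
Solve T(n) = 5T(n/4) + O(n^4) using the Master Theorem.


a=5, b=4, c=4. log_4(5)=1.161 < c=4. Case 3: O(n^c) = O(n^4)
Complexity: O(n^4)


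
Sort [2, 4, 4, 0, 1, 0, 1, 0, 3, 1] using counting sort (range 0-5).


Count array: [3, 3, 1, 1, 2, 0]
Reconstruct: [0, 0, 0, 1, 1, 1, 2, 3, 4, 4]


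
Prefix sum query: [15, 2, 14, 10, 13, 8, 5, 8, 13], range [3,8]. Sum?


Prefix sums: [0, 15, 17, 31, 41, 54, 62, 67, 75, 88]
Sum[3..8] = prefix[9] - prefix[3] = 88 - 31 = 57


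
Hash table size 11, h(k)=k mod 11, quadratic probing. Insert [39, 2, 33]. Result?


Insertions: 39->slot 6; 2->slot 2; 33->slot 0
Table: [33, None, 2, None, None, None, 39, None, None, None, None]


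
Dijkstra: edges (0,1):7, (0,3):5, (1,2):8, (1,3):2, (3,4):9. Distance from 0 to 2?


Dijkstra from 0:
Distances: {0: 0, 1: 7, 2: 15, 3: 5, 4: 14}
Shortest distance to 2 = 15, path = [0, 1, 2]


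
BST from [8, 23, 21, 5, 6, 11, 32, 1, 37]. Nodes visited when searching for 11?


BST root = 8
Search for 11: compare at each node
Path: [8, 23, 21, 11]


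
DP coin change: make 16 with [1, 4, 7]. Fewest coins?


dp[0]=0; dp[i]=1+min(dp[i-c] for c in coins)
...dp[11]=2, dp[12]=3, dp[13]=4, dp[14]=2, dp[15]=3, dp[16]=4
Minimum coins for 16 = 4


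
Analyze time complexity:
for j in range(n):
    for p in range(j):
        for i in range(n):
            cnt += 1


Per nesting level: O(n) * O(n) [triangular over j] * O(n) = O(n^3)
Complexity: O(n^3)


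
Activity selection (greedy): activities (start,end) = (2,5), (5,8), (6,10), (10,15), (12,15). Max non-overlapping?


Greedy: pick earliest-ending, then skip overlaps.
Selected (3 activities): [(2, 5), (5, 8), (10, 15)]


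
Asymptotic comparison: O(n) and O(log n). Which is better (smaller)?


logarithmic grows slower than linear
O(log n) is asymptotically smaller; O(n) grows faster


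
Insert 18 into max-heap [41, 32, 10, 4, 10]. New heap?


Append 18: [41, 32, 10, 4, 10, 18]
Bubble up: swap idx 5(18) with idx 2(10)
Result: [41, 32, 18, 4, 10, 10]


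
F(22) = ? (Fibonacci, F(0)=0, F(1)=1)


F(n)=F(n-1)+F(n-2)
...F(20)=6765, F(21)=10946, F(22)=17711


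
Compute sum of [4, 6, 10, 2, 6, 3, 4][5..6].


Prefix sums: [0, 4, 10, 20, 22, 28, 31, 35]
Sum[5..6] = prefix[7] - prefix[5] = 35 - 28 = 7


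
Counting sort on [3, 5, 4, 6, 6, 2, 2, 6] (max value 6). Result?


Count array: [0, 0, 2, 1, 1, 1, 3]
Reconstruct: [2, 2, 3, 4, 5, 6, 6, 6]


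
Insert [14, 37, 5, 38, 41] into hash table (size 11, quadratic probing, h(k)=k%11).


Insertions: 14->slot 3; 37->slot 4; 5->slot 5; 38->slot 6; 41->slot 8
Table: [None, None, None, 14, 37, 5, 38, None, 41, None, None]


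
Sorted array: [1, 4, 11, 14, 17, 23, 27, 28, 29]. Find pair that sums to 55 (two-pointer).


Two pointers: lo=0, hi=8
Found pair: (27, 28) summing to 55


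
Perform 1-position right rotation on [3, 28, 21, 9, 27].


Right rotate by 1: [27, 3, 28, 21, 9]


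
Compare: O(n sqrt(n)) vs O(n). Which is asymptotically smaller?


linear grows slower than n^1.5
O(n) is asymptotically smaller; O(n sqrt(n)) grows faster


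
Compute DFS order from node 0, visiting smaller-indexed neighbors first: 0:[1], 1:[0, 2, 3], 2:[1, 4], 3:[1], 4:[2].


DFS stack-based: start with [0]
Visit order: [0, 1, 2, 4, 3]


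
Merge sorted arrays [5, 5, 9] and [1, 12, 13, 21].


Compare heads, take smaller each step.
Merged: [1, 5, 5, 9, 12, 13, 21]


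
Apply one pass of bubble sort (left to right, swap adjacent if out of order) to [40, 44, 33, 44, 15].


After one pass: [40, 33, 44, 15, 44]


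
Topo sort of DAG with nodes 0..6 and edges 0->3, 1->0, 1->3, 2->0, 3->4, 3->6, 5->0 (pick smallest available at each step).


Kahn's algorithm, process smallest node first
Order: [1, 2, 5, 0, 3, 4, 6]


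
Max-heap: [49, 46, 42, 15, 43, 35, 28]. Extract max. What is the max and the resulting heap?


Max = 49
Replace root with last, heapify down
Resulting heap: [46, 43, 42, 15, 28, 35]


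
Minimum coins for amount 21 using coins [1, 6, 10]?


dp[0]=0; dp[i]=1+min(dp[i-c] for c in coins)
...dp[16]=2, dp[17]=3, dp[18]=3, dp[19]=4, dp[20]=2, dp[21]=3
Minimum coins for 21 = 3


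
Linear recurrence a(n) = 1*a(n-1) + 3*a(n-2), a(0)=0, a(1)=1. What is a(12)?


Build bottom-up:
...a(10)=1159, a(11)=2683, a(12)=1*2683+3*1159=6160


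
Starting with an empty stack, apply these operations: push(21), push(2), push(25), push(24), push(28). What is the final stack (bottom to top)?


push(21) -> [21]
push(2) -> [21, 2]
push(25) -> [21, 2, 25]
push(24) -> [21, 2, 25, 24]
push(28) -> [21, 2, 25, 24, 28]
Final stack (bottom to top): [21, 2, 25, 24, 28]


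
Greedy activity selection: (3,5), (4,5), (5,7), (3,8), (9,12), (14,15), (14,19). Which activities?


Greedy: pick earliest-ending, then skip overlaps.
Selected (4 activities): [(3, 5), (5, 7), (9, 12), (14, 15)]


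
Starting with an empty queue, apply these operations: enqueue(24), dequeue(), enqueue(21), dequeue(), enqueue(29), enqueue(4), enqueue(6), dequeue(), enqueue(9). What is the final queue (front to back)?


enqueue(24) -> [24]
dequeue() returns 24 -> []
enqueue(21) -> [21]
dequeue() returns 21 -> []
enqueue(29) -> [29]
enqueue(4) -> [29, 4]
enqueue(6) -> [29, 4, 6]
dequeue() returns 29 -> [4, 6]
enqueue(9) -> [4, 6, 9]
Final queue (front to back): [4, 6, 9]


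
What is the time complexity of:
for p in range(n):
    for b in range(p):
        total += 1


Per nesting level: O(n) * O(n) [triangular over p] = O(n^2)
Complexity: O(n^2)


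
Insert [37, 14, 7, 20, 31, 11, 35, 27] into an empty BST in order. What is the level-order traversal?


Root = 37; build tree by BST insertion.
Level-Order traversal: [37, 14, 7, 20, 11, 31, 27, 35]


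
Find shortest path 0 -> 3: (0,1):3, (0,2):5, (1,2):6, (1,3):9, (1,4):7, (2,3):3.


Dijkstra from 0:
Distances: {0: 0, 1: 3, 2: 5, 3: 8, 4: 10}
Shortest distance to 3 = 8, path = [0, 2, 3]


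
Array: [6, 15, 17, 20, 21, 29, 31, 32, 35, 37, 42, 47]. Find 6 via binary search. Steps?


Search for 6:
[0,11] mid=5 arr[5]=29
[0,4] mid=2 arr[2]=17
[0,1] mid=0 arr[0]=6
Total: 3 comparisons


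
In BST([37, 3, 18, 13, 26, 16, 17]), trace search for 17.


BST root = 37
Search for 17: compare at each node
Path: [37, 3, 18, 13, 16, 17]


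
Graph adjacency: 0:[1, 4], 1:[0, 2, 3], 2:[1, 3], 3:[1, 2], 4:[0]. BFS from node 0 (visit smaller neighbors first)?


BFS queue: start with [0]
Visit order: [0, 1, 4, 2, 3]


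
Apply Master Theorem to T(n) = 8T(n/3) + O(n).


a=8, b=3, c=1. log_3(8)=1.893 > c=1. Case 1: O(n^log_b(a)) = O(n^1.893)
Complexity: O(n^1.893)


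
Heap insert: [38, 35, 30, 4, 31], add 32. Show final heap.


Append 32: [38, 35, 30, 4, 31, 32]
Bubble up: swap idx 5(32) with idx 2(30)
Result: [38, 35, 32, 4, 31, 30]


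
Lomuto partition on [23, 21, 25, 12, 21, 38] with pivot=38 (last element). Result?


Elements <= 38 go left of pivot.
Result: [23, 21, 25, 12, 21, 38], pivot at index 5


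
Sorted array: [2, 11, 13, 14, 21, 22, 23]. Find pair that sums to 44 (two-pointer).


Two pointers: lo=0, hi=6
Found pair: (21, 23) summing to 44


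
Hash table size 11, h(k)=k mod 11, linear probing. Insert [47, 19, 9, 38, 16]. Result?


Insertions: 47->slot 3; 19->slot 8; 9->slot 9; 38->slot 5; 16->slot 6
Table: [None, None, None, 47, None, 38, 16, None, 19, 9, None]


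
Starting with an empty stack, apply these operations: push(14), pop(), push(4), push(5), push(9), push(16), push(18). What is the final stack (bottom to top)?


push(14) -> [14]
pop() returns 14 -> []
push(4) -> [4]
push(5) -> [4, 5]
push(9) -> [4, 5, 9]
push(16) -> [4, 5, 9, 16]
push(18) -> [4, 5, 9, 16, 18]
Final stack (bottom to top): [4, 5, 9, 16, 18]


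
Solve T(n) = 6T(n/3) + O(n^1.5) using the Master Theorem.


a=6, b=3, c=1.5. log_3(6)=1.631 > c=1.5. Case 1: O(n^log_b(a)) = O(n^1.631)
Complexity: O(n^1.631)


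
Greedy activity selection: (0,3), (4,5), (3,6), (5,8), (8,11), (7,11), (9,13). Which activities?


Greedy: pick earliest-ending, then skip overlaps.
Selected (4 activities): [(0, 3), (4, 5), (5, 8), (8, 11)]


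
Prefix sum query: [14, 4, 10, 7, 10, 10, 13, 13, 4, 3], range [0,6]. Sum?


Prefix sums: [0, 14, 18, 28, 35, 45, 55, 68, 81, 85, 88]
Sum[0..6] = prefix[7] - prefix[0] = 68 - 0 = 68


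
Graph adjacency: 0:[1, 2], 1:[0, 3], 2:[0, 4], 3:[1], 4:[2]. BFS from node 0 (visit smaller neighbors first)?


BFS queue: start with [0]
Visit order: [0, 1, 2, 3, 4]


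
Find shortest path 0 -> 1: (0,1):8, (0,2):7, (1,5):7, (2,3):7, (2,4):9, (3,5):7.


Dijkstra from 0:
Distances: {0: 0, 1: 8, 2: 7, 3: 14, 4: 16, 5: 15}
Shortest distance to 1 = 8, path = [0, 1]


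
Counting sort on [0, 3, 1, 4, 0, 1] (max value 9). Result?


Count array: [2, 2, 0, 1, 1, 0, 0, 0, 0, 0]
Reconstruct: [0, 0, 1, 1, 3, 4]


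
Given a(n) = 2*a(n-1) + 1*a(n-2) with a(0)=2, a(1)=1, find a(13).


Build bottom-up:
...a(11)=10497, a(12)=25342, a(13)=2*25342+1*10497=61181


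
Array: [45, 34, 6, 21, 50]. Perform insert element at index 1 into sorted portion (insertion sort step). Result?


After one pass: [34, 45, 6, 21, 50]


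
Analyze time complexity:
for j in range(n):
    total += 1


Per nesting level: O(n) = O(n)
Complexity: O(n)


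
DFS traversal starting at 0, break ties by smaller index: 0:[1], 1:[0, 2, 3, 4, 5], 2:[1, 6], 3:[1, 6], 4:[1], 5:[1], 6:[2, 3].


DFS stack-based: start with [0]
Visit order: [0, 1, 2, 6, 3, 4, 5]


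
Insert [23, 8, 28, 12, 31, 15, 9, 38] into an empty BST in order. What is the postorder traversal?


Root = 23; build tree by BST insertion.
Postorder traversal: [9, 15, 12, 8, 38, 31, 28, 23]


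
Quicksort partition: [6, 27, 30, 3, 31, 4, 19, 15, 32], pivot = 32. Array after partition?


Elements <= 32 go left of pivot.
Result: [6, 27, 30, 3, 31, 4, 19, 15, 32], pivot at index 8


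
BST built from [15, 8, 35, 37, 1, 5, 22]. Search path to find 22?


BST root = 15
Search for 22: compare at each node
Path: [15, 35, 22]


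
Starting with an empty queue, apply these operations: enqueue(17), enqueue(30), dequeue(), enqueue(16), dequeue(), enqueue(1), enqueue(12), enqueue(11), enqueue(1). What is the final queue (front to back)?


enqueue(17) -> [17]
enqueue(30) -> [17, 30]
dequeue() returns 17 -> [30]
enqueue(16) -> [30, 16]
dequeue() returns 30 -> [16]
enqueue(1) -> [16, 1]
enqueue(12) -> [16, 1, 12]
enqueue(11) -> [16, 1, 12, 11]
enqueue(1) -> [16, 1, 12, 11, 1]
Final queue (front to back): [16, 1, 12, 11, 1]


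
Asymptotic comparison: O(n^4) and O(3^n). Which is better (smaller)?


quartic grows slower than exponential (base 3)
O(n^4) is asymptotically smaller; O(3^n) grows faster


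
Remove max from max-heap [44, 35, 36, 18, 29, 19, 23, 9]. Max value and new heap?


Max = 44
Replace root with last, heapify down
Resulting heap: [36, 35, 23, 18, 29, 19, 9]


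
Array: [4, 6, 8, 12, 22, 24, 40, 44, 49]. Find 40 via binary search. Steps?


Search for 40:
[0,8] mid=4 arr[4]=22
[5,8] mid=6 arr[6]=40
Total: 2 comparisons


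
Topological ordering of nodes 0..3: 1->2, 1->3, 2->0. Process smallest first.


Kahn's algorithm, process smallest node first
Order: [1, 2, 0, 3]


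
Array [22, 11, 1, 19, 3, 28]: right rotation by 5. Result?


Right rotate by 5: [11, 1, 19, 3, 28, 22]


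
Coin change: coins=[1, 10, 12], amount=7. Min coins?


dp[0]=0; dp[i]=1+min(dp[i-c] for c in coins)
...dp[2]=2, dp[3]=3, dp[4]=4, dp[5]=5, dp[6]=6, dp[7]=7
Minimum coins for 7 = 7


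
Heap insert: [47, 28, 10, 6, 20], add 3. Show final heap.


Append 3: [47, 28, 10, 6, 20, 3]
Bubble up: no swaps needed
Result: [47, 28, 10, 6, 20, 3]


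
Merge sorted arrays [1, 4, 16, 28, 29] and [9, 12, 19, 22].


Compare heads, take smaller each step.
Merged: [1, 4, 9, 12, 16, 19, 22, 28, 29]


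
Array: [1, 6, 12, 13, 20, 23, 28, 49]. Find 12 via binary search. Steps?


Search for 12:
[0,7] mid=3 arr[3]=13
[0,2] mid=1 arr[1]=6
[2,2] mid=2 arr[2]=12
Total: 3 comparisons


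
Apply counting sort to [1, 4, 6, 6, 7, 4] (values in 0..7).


Count array: [0, 1, 0, 0, 2, 0, 2, 1]
Reconstruct: [1, 4, 4, 6, 6, 7]


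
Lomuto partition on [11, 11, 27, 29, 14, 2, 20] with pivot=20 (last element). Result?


Elements <= 20 go left of pivot.
Result: [11, 11, 14, 2, 20, 29, 27], pivot at index 4


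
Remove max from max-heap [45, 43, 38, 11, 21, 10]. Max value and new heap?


Max = 45
Replace root with last, heapify down
Resulting heap: [43, 21, 38, 11, 10]


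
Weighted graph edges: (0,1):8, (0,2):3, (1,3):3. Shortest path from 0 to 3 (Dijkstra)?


Dijkstra from 0:
Distances: {0: 0, 1: 8, 2: 3, 3: 11}
Shortest distance to 3 = 11, path = [0, 1, 3]


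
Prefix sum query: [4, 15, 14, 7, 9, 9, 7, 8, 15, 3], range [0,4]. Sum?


Prefix sums: [0, 4, 19, 33, 40, 49, 58, 65, 73, 88, 91]
Sum[0..4] = prefix[5] - prefix[0] = 49 - 0 = 49


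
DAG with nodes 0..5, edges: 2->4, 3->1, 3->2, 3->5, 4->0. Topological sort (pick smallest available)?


Kahn's algorithm, process smallest node first
Order: [3, 1, 2, 4, 0, 5]


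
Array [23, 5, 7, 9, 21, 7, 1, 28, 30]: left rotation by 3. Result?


Left rotate by 3: [9, 21, 7, 1, 28, 30, 23, 5, 7]


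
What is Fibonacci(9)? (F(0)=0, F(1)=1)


F(n)=F(n-1)+F(n-2)
...F(7)=13, F(8)=21, F(9)=34


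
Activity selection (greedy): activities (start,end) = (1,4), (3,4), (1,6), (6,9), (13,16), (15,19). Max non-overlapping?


Greedy: pick earliest-ending, then skip overlaps.
Selected (3 activities): [(1, 4), (6, 9), (13, 16)]


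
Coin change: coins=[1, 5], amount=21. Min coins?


dp[0]=0; dp[i]=1+min(dp[i-c] for c in coins)
...dp[16]=4, dp[17]=5, dp[18]=6, dp[19]=7, dp[20]=4, dp[21]=5
Minimum coins for 21 = 5


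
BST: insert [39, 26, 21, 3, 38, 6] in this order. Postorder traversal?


Root = 39; build tree by BST insertion.
Postorder traversal: [6, 3, 21, 38, 26, 39]


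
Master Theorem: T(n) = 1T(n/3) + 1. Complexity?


a=1, b=3, c=0. log_3(1)=0 = c=0. Case 2: O(n^c log n) = O(log n)
Complexity: O(log n)


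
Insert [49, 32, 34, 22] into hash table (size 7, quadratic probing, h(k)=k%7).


Insertions: 49->slot 0; 32->slot 4; 34->slot 6; 22->slot 1
Table: [49, 22, None, None, 32, None, 34]


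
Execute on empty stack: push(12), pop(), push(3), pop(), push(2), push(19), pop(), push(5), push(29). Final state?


push(12) -> [12]
pop() returns 12 -> []
push(3) -> [3]
pop() returns 3 -> []
push(2) -> [2]
push(19) -> [2, 19]
pop() returns 19 -> [2]
push(5) -> [2, 5]
push(29) -> [2, 5, 29]
Final stack (bottom to top): [2, 5, 29]


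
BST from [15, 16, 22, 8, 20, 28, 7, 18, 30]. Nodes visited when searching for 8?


BST root = 15
Search for 8: compare at each node
Path: [15, 8]


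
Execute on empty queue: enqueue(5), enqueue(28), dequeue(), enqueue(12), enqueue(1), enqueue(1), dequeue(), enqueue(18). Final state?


enqueue(5) -> [5]
enqueue(28) -> [5, 28]
dequeue() returns 5 -> [28]
enqueue(12) -> [28, 12]
enqueue(1) -> [28, 12, 1]
enqueue(1) -> [28, 12, 1, 1]
dequeue() returns 28 -> [12, 1, 1]
enqueue(18) -> [12, 1, 1, 18]
Final queue (front to back): [12, 1, 1, 18]


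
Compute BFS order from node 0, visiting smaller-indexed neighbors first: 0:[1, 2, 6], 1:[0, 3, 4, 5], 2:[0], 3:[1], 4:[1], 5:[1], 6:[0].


BFS queue: start with [0]
Visit order: [0, 1, 2, 6, 3, 4, 5]


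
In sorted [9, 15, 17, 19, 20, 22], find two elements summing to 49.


Two pointers: lo=0, hi=5
No pair sums to 49


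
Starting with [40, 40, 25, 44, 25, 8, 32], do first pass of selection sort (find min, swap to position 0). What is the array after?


After one pass: [8, 40, 25, 44, 25, 40, 32]


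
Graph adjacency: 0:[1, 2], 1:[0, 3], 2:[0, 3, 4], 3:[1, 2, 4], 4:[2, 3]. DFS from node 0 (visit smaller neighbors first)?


DFS stack-based: start with [0]
Visit order: [0, 1, 3, 2, 4]


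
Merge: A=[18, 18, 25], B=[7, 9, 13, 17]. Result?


Compare heads, take smaller each step.
Merged: [7, 9, 13, 17, 18, 18, 25]


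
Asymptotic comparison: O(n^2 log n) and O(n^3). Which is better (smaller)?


n^2 log n grows slower than cubic
O(n^2 log n) is asymptotically smaller; O(n^3) grows faster


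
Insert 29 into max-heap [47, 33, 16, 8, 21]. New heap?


Append 29: [47, 33, 16, 8, 21, 29]
Bubble up: swap idx 5(29) with idx 2(16)
Result: [47, 33, 29, 8, 21, 16]


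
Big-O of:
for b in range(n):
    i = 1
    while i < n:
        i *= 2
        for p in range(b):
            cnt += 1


Per nesting level: O(n) * O(log n) * O(n) [triangular over b] = O(n^2 log n)
Complexity: O(n^2 log n)


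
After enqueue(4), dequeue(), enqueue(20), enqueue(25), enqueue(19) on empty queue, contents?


enqueue(4) -> [4]
dequeue() returns 4 -> []
enqueue(20) -> [20]
enqueue(25) -> [20, 25]
enqueue(19) -> [20, 25, 19]
Final queue (front to back): [20, 25, 19]


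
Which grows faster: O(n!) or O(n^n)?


factorial grows slower than n^n
O(n!) is asymptotically smaller; O(n^n) grows faster


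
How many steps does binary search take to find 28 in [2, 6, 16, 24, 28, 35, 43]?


Search for 28:
[0,6] mid=3 arr[3]=24
[4,6] mid=5 arr[5]=35
[4,4] mid=4 arr[4]=28
Total: 3 comparisons


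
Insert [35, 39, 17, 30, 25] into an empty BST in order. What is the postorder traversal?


Root = 35; build tree by BST insertion.
Postorder traversal: [25, 30, 17, 39, 35]


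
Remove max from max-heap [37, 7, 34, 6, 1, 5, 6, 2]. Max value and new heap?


Max = 37
Replace root with last, heapify down
Resulting heap: [34, 7, 6, 6, 1, 5, 2]


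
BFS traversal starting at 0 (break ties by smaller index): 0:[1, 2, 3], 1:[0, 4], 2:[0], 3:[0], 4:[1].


BFS queue: start with [0]
Visit order: [0, 1, 2, 3, 4]


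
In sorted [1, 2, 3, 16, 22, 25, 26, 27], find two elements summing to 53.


Two pointers: lo=0, hi=7
Found pair: (26, 27) summing to 53


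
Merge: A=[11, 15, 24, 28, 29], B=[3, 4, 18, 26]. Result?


Compare heads, take smaller each step.
Merged: [3, 4, 11, 15, 18, 24, 26, 28, 29]


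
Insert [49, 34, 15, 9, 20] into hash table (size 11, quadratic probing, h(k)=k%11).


Insertions: 49->slot 5; 34->slot 1; 15->slot 4; 9->slot 9; 20->slot 10
Table: [None, 34, None, None, 15, 49, None, None, None, 9, 20]


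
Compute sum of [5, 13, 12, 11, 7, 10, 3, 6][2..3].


Prefix sums: [0, 5, 18, 30, 41, 48, 58, 61, 67]
Sum[2..3] = prefix[4] - prefix[2] = 41 - 18 = 23


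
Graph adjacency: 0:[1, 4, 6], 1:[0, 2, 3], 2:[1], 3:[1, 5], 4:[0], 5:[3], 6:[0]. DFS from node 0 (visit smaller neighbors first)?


DFS stack-based: start with [0]
Visit order: [0, 1, 2, 3, 5, 4, 6]


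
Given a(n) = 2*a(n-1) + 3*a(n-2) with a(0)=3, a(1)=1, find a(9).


Build bottom-up:
...a(7)=2185, a(8)=6563, a(9)=2*6563+3*2185=19681


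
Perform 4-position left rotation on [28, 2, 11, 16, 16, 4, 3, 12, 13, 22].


Left rotate by 4: [16, 4, 3, 12, 13, 22, 28, 2, 11, 16]


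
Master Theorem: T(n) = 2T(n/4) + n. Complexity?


a=2, b=4, c=1. log_4(2)=0.5 < c=1. Case 3: O(n^c) = O(n)
Complexity: O(n)


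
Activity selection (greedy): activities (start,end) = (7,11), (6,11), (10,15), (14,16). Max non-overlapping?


Greedy: pick earliest-ending, then skip overlaps.
Selected (2 activities): [(7, 11), (14, 16)]


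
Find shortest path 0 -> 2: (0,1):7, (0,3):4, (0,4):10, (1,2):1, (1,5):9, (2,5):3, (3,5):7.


Dijkstra from 0:
Distances: {0: 0, 1: 7, 2: 8, 3: 4, 4: 10, 5: 11}
Shortest distance to 2 = 8, path = [0, 1, 2]


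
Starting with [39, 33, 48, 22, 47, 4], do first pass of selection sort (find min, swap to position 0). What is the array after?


After one pass: [4, 33, 48, 22, 47, 39]


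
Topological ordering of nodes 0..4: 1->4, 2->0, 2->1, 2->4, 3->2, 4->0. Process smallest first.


Kahn's algorithm, process smallest node first
Order: [3, 2, 1, 4, 0]


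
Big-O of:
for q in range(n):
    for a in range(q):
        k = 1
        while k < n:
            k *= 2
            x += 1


Per nesting level: O(n) * O(n) [triangular over q] * O(log n) = O(n^2 log n)
Complexity: O(n^2 log n)


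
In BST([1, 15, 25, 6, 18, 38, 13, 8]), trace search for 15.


BST root = 1
Search for 15: compare at each node
Path: [1, 15]


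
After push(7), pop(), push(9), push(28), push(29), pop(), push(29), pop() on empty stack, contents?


push(7) -> [7]
pop() returns 7 -> []
push(9) -> [9]
push(28) -> [9, 28]
push(29) -> [9, 28, 29]
pop() returns 29 -> [9, 28]
push(29) -> [9, 28, 29]
pop() returns 29 -> [9, 28]
Final stack (bottom to top): [9, 28]


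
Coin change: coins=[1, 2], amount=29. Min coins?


dp[0]=0; dp[i]=1+min(dp[i-c] for c in coins)
...dp[24]=12, dp[25]=13, dp[26]=13, dp[27]=14, dp[28]=14, dp[29]=15
Minimum coins for 29 = 15


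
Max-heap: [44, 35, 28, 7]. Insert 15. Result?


Append 15: [44, 35, 28, 7, 15]
Bubble up: no swaps needed
Result: [44, 35, 28, 7, 15]


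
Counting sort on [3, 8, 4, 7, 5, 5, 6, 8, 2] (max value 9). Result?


Count array: [0, 0, 1, 1, 1, 2, 1, 1, 2, 0]
Reconstruct: [2, 3, 4, 5, 5, 6, 7, 8, 8]


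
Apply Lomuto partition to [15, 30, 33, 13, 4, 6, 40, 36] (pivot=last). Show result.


Elements <= 36 go left of pivot.
Result: [15, 30, 33, 13, 4, 6, 36, 40], pivot at index 6


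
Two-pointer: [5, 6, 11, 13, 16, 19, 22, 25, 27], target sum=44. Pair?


Two pointers: lo=0, hi=8
Found pair: (19, 25) summing to 44


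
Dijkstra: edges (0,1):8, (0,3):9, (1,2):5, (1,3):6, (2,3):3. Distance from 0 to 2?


Dijkstra from 0:
Distances: {0: 0, 1: 8, 2: 12, 3: 9}
Shortest distance to 2 = 12, path = [0, 3, 2]


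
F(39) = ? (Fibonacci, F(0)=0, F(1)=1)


F(n)=F(n-1)+F(n-2)
...F(37)=24157817, F(38)=39088169, F(39)=63245986


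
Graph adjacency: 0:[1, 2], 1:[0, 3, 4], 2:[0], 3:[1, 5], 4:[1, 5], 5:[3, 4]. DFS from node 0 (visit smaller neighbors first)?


DFS stack-based: start with [0]
Visit order: [0, 1, 3, 5, 4, 2]


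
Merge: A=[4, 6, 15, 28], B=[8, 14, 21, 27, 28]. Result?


Compare heads, take smaller each step.
Merged: [4, 6, 8, 14, 15, 21, 27, 28, 28]


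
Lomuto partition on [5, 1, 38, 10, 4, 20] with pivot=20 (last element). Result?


Elements <= 20 go left of pivot.
Result: [5, 1, 10, 4, 20, 38], pivot at index 4


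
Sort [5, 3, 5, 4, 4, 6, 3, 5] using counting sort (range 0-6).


Count array: [0, 0, 0, 2, 2, 3, 1]
Reconstruct: [3, 3, 4, 4, 5, 5, 5, 6]


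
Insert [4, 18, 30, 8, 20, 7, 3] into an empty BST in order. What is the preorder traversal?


Root = 4; build tree by BST insertion.
Preorder traversal: [4, 3, 18, 8, 7, 30, 20]


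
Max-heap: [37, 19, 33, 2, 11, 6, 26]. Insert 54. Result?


Append 54: [37, 19, 33, 2, 11, 6, 26, 54]
Bubble up: swap idx 7(54) with idx 3(2); swap idx 3(54) with idx 1(19); swap idx 1(54) with idx 0(37)
Result: [54, 37, 33, 19, 11, 6, 26, 2]


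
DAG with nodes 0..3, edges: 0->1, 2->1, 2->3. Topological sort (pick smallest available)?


Kahn's algorithm, process smallest node first
Order: [0, 2, 1, 3]


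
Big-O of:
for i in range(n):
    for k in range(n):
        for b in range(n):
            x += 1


Per nesting level: O(n) * O(n) * O(n) = O(n^3)
Complexity: O(n^3)


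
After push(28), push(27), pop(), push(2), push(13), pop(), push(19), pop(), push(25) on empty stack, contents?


push(28) -> [28]
push(27) -> [28, 27]
pop() returns 27 -> [28]
push(2) -> [28, 2]
push(13) -> [28, 2, 13]
pop() returns 13 -> [28, 2]
push(19) -> [28, 2, 19]
pop() returns 19 -> [28, 2]
push(25) -> [28, 2, 25]
Final stack (bottom to top): [28, 2, 25]


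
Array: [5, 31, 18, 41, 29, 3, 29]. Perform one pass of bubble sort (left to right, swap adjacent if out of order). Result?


After one pass: [5, 18, 31, 29, 3, 29, 41]


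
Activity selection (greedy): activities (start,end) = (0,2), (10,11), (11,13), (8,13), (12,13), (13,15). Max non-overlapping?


Greedy: pick earliest-ending, then skip overlaps.
Selected (4 activities): [(0, 2), (10, 11), (11, 13), (13, 15)]


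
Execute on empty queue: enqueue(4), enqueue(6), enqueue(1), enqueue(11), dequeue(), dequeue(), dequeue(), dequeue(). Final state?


enqueue(4) -> [4]
enqueue(6) -> [4, 6]
enqueue(1) -> [4, 6, 1]
enqueue(11) -> [4, 6, 1, 11]
dequeue() returns 4 -> [6, 1, 11]
dequeue() returns 6 -> [1, 11]
dequeue() returns 1 -> [11]
dequeue() returns 11 -> []
Final queue (front to back): []


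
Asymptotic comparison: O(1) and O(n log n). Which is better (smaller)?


constant grows slower than linearithmic
O(1) is asymptotically smaller; O(n log n) grows faster


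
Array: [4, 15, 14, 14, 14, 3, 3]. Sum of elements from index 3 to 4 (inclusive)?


Prefix sums: [0, 4, 19, 33, 47, 61, 64, 67]
Sum[3..4] = prefix[5] - prefix[3] = 61 - 33 = 28


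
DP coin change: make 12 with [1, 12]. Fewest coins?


dp[0]=0; dp[i]=1+min(dp[i-c] for c in coins)
...dp[7]=7, dp[8]=8, dp[9]=9, dp[10]=10, dp[11]=11, dp[12]=1
Minimum coins for 12 = 1


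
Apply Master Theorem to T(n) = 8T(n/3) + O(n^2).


a=8, b=3, c=2. log_3(8)=1.893 < c=2. Case 3: O(n^c) = O(n^2)
Complexity: O(n^2)


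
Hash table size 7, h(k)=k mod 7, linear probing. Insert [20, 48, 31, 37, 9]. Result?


Insertions: 20->slot 6; 48->slot 0; 31->slot 3; 37->slot 2; 9->slot 4
Table: [48, None, 37, 31, 9, None, 20]


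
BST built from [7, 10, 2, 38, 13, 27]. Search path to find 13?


BST root = 7
Search for 13: compare at each node
Path: [7, 10, 38, 13]


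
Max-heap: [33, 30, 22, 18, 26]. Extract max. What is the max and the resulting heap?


Max = 33
Replace root with last, heapify down
Resulting heap: [30, 26, 22, 18]


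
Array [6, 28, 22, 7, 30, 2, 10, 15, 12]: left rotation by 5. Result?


Left rotate by 5: [2, 10, 15, 12, 6, 28, 22, 7, 30]


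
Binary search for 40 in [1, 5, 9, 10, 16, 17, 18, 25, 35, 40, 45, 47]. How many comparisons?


Search for 40:
[0,11] mid=5 arr[5]=17
[6,11] mid=8 arr[8]=35
[9,11] mid=10 arr[10]=45
[9,9] mid=9 arr[9]=40
Total: 4 comparisons


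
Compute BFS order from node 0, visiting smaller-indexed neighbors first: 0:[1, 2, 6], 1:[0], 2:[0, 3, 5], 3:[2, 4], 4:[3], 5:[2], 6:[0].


BFS queue: start with [0]
Visit order: [0, 1, 2, 6, 3, 5, 4]


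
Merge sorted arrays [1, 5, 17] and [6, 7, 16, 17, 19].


Compare heads, take smaller each step.
Merged: [1, 5, 6, 7, 16, 17, 17, 19]


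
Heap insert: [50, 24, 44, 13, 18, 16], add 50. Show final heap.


Append 50: [50, 24, 44, 13, 18, 16, 50]
Bubble up: swap idx 6(50) with idx 2(44)
Result: [50, 24, 50, 13, 18, 16, 44]


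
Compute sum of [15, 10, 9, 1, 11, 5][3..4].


Prefix sums: [0, 15, 25, 34, 35, 46, 51]
Sum[3..4] = prefix[5] - prefix[3] = 46 - 34 = 12


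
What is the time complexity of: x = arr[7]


Analysis: constant-time operation, no loop
Complexity: O(1)


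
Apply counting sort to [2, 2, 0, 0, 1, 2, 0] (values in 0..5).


Count array: [3, 1, 3, 0, 0, 0]
Reconstruct: [0, 0, 0, 1, 2, 2, 2]


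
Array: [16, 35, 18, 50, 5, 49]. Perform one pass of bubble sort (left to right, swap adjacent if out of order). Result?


After one pass: [16, 18, 35, 5, 49, 50]


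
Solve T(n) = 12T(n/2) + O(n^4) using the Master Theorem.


a=12, b=2, c=4. log_2(12)=3.585 < c=4. Case 3: O(n^c) = O(n^4)
Complexity: O(n^4)


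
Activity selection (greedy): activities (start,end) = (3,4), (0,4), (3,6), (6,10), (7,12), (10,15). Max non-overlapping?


Greedy: pick earliest-ending, then skip overlaps.
Selected (3 activities): [(3, 4), (6, 10), (10, 15)]


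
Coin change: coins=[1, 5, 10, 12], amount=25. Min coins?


dp[0]=0; dp[i]=1+min(dp[i-c] for c in coins)
...dp[20]=2, dp[21]=3, dp[22]=2, dp[23]=3, dp[24]=2, dp[25]=3
Minimum coins for 25 = 3


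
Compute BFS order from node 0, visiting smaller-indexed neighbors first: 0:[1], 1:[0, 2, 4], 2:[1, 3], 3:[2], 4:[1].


BFS queue: start with [0]
Visit order: [0, 1, 2, 4, 3]


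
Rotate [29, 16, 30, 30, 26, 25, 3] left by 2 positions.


Left rotate by 2: [30, 30, 26, 25, 3, 29, 16]


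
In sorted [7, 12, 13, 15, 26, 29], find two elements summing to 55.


Two pointers: lo=0, hi=5
Found pair: (26, 29) summing to 55


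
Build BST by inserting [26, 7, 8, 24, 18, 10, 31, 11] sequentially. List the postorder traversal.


Root = 26; build tree by BST insertion.
Postorder traversal: [11, 10, 18, 24, 8, 7, 31, 26]


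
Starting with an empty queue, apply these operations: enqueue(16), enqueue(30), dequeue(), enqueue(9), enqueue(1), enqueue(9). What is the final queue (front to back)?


enqueue(16) -> [16]
enqueue(30) -> [16, 30]
dequeue() returns 16 -> [30]
enqueue(9) -> [30, 9]
enqueue(1) -> [30, 9, 1]
enqueue(9) -> [30, 9, 1, 9]
Final queue (front to back): [30, 9, 1, 9]


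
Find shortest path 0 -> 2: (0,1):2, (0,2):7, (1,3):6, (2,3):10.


Dijkstra from 0:
Distances: {0: 0, 1: 2, 2: 7, 3: 8}
Shortest distance to 2 = 7, path = [0, 2]


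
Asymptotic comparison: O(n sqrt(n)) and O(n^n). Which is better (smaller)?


n^1.5 grows slower than n^n
O(n sqrt(n)) is asymptotically smaller; O(n^n) grows faster


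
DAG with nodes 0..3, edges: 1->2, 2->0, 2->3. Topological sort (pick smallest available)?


Kahn's algorithm, process smallest node first
Order: [1, 2, 0, 3]
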